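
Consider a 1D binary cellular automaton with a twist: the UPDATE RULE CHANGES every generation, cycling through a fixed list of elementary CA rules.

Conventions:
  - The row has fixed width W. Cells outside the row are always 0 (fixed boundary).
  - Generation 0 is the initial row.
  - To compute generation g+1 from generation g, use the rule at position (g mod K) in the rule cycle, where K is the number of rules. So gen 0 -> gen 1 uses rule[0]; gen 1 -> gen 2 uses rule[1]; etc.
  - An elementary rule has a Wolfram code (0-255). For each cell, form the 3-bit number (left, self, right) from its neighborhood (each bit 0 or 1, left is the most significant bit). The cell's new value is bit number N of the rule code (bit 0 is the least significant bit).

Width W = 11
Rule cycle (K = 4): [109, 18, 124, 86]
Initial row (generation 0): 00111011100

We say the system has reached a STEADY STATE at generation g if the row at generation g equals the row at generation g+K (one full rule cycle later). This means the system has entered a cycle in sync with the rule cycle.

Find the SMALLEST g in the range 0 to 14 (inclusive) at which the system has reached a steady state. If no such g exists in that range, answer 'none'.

Gen 0: 00111011100
Gen 1 (rule 109): 10101110101
Gen 2 (rule 18): 00000000000
Gen 3 (rule 124): 00000000000
Gen 4 (rule 86): 00000000000
Gen 5 (rule 109): 11111111111
Gen 6 (rule 18): 00000000000
Gen 7 (rule 124): 00000000000
Gen 8 (rule 86): 00000000000
Gen 9 (rule 109): 11111111111
Gen 10 (rule 18): 00000000000
Gen 11 (rule 124): 00000000000
Gen 12 (rule 86): 00000000000
Gen 13 (rule 109): 11111111111
Gen 14 (rule 18): 00000000000
Gen 15 (rule 124): 00000000000
Gen 16 (rule 86): 00000000000
Gen 17 (rule 109): 11111111111
Gen 18 (rule 18): 00000000000

Answer: 2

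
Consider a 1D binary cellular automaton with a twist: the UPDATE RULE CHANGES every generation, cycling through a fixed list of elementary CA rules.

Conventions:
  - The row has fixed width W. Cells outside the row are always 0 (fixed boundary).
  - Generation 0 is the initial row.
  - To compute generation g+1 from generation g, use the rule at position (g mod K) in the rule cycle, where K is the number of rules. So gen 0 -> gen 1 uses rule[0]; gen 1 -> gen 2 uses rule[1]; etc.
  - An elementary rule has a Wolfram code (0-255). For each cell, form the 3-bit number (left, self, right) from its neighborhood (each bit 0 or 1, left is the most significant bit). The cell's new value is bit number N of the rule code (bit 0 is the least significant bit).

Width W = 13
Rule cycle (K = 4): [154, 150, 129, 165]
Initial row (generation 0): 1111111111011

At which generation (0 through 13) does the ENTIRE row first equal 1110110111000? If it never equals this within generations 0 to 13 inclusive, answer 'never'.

Answer: 9

Derivation:
Gen 0: 1111111111011
Gen 1 (rule 154): 1111111110010
Gen 2 (rule 150): 0111111101111
Gen 3 (rule 129): 0011111000110
Gen 4 (rule 165): 1001110010000
Gen 5 (rule 154): 0111101101000
Gen 6 (rule 150): 1011000001100
Gen 7 (rule 129): 0000011100001
Gen 8 (rule 165): 1111001001101
Gen 9 (rule 154): 1110110111000
Gen 10 (rule 150): 0100000010100
Gen 11 (rule 129): 0001111000001
Gen 12 (rule 165): 1100110011101
Gen 13 (rule 154): 1011101111000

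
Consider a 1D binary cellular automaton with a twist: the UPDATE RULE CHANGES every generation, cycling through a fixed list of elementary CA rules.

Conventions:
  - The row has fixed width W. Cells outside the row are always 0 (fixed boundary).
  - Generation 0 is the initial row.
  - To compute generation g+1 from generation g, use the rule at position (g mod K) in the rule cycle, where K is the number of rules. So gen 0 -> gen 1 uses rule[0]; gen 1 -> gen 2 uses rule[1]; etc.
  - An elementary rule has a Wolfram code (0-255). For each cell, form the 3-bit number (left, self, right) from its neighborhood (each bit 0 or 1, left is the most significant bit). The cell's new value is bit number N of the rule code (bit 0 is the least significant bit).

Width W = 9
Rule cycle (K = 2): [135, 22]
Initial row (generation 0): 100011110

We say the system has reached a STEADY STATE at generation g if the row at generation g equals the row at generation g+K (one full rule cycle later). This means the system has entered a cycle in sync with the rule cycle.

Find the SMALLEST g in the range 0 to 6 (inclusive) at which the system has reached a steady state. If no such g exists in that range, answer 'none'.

Gen 0: 100011110
Gen 1 (rule 135): 101101100
Gen 2 (rule 22): 100000010
Gen 3 (rule 135): 101111110
Gen 4 (rule 22): 100000001
Gen 5 (rule 135): 101111111
Gen 6 (rule 22): 100000000
Gen 7 (rule 135): 101111111
Gen 8 (rule 22): 100000000

Answer: 5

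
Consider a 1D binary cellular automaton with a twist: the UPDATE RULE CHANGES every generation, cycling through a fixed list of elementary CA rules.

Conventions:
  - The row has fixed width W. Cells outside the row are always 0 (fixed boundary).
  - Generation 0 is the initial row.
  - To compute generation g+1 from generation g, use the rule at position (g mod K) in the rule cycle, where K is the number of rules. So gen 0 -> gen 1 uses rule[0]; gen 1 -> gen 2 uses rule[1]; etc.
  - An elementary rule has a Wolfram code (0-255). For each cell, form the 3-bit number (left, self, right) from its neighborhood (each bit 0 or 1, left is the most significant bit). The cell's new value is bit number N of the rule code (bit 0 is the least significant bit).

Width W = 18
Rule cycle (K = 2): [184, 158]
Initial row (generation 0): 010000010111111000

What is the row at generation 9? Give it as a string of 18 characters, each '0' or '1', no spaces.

Answer: 101111010011010010

Derivation:
Gen 0: 010000010111111000
Gen 1 (rule 184): 001000001111110100
Gen 2 (rule 158): 011100011111100110
Gen 3 (rule 184): 011010011111010101
Gen 4 (rule 158): 110011111110010101
Gen 5 (rule 184): 101011111101001010
Gen 6 (rule 158): 101011111001111011
Gen 7 (rule 184): 010111110101110110
Gen 8 (rule 158): 110111100101100101
Gen 9 (rule 184): 101111010011010010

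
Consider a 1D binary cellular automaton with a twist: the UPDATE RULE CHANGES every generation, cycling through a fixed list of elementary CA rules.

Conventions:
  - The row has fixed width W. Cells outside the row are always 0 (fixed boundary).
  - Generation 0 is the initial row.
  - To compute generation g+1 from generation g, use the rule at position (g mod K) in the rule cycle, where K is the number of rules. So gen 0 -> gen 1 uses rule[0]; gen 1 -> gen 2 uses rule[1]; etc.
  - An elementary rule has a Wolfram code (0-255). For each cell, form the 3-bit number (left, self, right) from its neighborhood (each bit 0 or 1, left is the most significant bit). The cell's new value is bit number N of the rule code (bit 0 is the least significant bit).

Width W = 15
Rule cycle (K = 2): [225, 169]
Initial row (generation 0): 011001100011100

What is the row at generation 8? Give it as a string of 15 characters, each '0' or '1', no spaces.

Answer: 101000101110011

Derivation:
Gen 0: 011001100011100
Gen 1 (rule 225): 001000101001101
Gen 2 (rule 169): 100010010001010
Gen 3 (rule 225): 001000000100100
Gen 4 (rule 169): 100011110000001
Gen 5 (rule 225): 001001110111100
Gen 6 (rule 169): 100001101111001
Gen 7 (rule 225): 001100110111000
Gen 8 (rule 169): 101000101110011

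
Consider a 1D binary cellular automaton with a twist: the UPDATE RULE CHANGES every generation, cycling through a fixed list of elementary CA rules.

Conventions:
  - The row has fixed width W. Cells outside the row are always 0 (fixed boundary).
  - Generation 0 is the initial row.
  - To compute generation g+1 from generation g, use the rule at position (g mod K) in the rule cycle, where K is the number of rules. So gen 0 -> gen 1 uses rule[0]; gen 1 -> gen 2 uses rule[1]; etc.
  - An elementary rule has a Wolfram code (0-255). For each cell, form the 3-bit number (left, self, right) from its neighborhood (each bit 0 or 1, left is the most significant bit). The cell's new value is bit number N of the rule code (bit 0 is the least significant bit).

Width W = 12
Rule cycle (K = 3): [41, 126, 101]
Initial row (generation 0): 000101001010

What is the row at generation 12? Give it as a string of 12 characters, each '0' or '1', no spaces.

Gen 0: 000101001010
Gen 1 (rule 41): 110010000100
Gen 2 (rule 126): 111111001110
Gen 3 (rule 101): 000001000010
Gen 4 (rule 41): 111100011000
Gen 5 (rule 126): 100110111100
Gen 6 (rule 101): 100011000101
Gen 7 (rule 41): 001010010010
Gen 8 (rule 126): 011111111111
Gen 9 (rule 101): 000000000001
Gen 10 (rule 41): 111111111100
Gen 11 (rule 126): 100000000110
Gen 12 (rule 101): 101111110010

Answer: 101111110010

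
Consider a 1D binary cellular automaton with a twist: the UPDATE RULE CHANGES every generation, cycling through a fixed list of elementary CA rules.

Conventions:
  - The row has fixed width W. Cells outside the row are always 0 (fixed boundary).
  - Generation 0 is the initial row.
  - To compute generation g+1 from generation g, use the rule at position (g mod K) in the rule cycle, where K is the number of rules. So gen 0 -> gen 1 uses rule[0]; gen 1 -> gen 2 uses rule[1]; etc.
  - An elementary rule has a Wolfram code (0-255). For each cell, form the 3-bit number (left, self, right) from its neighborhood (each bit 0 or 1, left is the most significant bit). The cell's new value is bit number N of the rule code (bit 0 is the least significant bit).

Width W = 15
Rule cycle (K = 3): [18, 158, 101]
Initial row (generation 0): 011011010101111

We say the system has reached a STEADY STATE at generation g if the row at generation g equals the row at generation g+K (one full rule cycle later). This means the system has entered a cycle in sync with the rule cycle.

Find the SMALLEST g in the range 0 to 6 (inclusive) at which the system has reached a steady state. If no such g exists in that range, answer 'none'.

Answer: 1

Derivation:
Gen 0: 011011010101111
Gen 1 (rule 18): 100000000000000
Gen 2 (rule 158): 110000000000000
Gen 3 (rule 101): 010111111111111
Gen 4 (rule 18): 100000000000000
Gen 5 (rule 158): 110000000000000
Gen 6 (rule 101): 010111111111111
Gen 7 (rule 18): 100000000000000
Gen 8 (rule 158): 110000000000000
Gen 9 (rule 101): 010111111111111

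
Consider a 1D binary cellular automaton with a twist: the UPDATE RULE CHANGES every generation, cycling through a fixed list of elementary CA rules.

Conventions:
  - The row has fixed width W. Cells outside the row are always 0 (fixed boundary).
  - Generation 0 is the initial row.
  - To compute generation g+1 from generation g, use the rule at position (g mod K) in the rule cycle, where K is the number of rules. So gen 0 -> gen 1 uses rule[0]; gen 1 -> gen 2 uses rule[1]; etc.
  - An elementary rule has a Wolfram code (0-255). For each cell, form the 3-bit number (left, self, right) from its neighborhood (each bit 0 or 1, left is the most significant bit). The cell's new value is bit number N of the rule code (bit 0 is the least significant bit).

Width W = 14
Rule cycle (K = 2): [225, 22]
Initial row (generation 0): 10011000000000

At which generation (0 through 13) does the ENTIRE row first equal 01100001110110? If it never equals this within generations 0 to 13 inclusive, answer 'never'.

Answer: never

Derivation:
Gen 0: 10011000000000
Gen 1 (rule 225): 00001011111111
Gen 2 (rule 22): 00011000000000
Gen 3 (rule 225): 11001011111111
Gen 4 (rule 22): 00111000000000
Gen 5 (rule 225): 10011011111111
Gen 6 (rule 22): 11100000000000
Gen 7 (rule 225): 01101111111111
Gen 8 (rule 22): 10000000000000
Gen 9 (rule 225): 00111111111111
Gen 10 (rule 22): 01000000000000
Gen 11 (rule 225): 00011111111111
Gen 12 (rule 22): 00100000000000
Gen 13 (rule 225): 10001111111111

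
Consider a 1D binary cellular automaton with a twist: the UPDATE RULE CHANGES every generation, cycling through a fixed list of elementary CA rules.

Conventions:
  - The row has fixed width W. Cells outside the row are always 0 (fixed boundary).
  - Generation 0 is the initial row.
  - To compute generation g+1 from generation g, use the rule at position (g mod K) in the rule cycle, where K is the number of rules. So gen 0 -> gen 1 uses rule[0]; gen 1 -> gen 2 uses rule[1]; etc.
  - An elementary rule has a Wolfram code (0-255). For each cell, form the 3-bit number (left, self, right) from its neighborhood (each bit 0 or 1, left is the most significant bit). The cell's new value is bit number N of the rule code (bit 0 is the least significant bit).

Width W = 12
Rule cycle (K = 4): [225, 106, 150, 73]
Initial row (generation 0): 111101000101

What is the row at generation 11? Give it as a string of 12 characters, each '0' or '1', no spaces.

Answer: 101111111011

Derivation:
Gen 0: 111101000101
Gen 1 (rule 225): 011110010010
Gen 2 (rule 106): 110010100100
Gen 3 (rule 150): 001110111110
Gen 4 (rule 73): 101010100010
Gen 5 (rule 225): 010101001000
Gen 6 (rule 106): 101010010000
Gen 7 (rule 150): 101011111000
Gen 8 (rule 73): 000010001011
Gen 9 (rule 225): 111000100101
Gen 10 (rule 106): 101001001010
Gen 11 (rule 150): 101111111011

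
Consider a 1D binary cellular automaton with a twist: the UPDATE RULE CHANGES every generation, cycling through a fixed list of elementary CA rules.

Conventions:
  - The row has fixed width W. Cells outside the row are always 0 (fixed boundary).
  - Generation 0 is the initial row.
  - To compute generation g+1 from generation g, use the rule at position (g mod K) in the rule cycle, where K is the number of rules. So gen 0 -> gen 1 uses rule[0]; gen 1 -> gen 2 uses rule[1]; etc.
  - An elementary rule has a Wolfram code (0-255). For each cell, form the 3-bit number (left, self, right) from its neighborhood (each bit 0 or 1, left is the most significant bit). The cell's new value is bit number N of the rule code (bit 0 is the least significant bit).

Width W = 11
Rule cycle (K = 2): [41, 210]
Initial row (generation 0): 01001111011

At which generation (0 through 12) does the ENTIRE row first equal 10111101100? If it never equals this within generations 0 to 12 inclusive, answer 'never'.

Answer: never

Derivation:
Gen 0: 01001111011
Gen 1 (rule 41): 00001000110
Gen 2 (rule 210): 00010101011
Gen 3 (rule 41): 11001010110
Gen 4 (rule 210): 01110000011
Gen 5 (rule 41): 01000111010
Gen 6 (rule 210): 10101011001
Gen 7 (rule 41): 01010110000
Gen 8 (rule 210): 10000011000
Gen 9 (rule 41): 00111010011
Gen 10 (rule 210): 01011001101
Gen 11 (rule 41): 00110001010
Gen 12 (rule 210): 01011010001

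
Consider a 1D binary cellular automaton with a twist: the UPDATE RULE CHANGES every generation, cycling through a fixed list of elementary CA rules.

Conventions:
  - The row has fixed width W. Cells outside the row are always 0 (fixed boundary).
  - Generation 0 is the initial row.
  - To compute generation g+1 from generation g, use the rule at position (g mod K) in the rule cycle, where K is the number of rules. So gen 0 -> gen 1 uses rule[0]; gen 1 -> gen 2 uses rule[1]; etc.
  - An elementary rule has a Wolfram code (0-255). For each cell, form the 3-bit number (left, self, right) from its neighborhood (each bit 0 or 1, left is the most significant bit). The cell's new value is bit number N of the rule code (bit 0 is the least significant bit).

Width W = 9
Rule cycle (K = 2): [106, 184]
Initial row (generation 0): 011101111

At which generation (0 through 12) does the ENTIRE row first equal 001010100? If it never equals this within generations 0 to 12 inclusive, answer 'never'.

Answer: 10

Derivation:
Gen 0: 011101111
Gen 1 (rule 106): 110111001
Gen 2 (rule 184): 101110100
Gen 3 (rule 106): 011011000
Gen 4 (rule 184): 010110100
Gen 5 (rule 106): 101111000
Gen 6 (rule 184): 011110100
Gen 7 (rule 106): 110011000
Gen 8 (rule 184): 101010100
Gen 9 (rule 106): 010101000
Gen 10 (rule 184): 001010100
Gen 11 (rule 106): 010101000
Gen 12 (rule 184): 001010100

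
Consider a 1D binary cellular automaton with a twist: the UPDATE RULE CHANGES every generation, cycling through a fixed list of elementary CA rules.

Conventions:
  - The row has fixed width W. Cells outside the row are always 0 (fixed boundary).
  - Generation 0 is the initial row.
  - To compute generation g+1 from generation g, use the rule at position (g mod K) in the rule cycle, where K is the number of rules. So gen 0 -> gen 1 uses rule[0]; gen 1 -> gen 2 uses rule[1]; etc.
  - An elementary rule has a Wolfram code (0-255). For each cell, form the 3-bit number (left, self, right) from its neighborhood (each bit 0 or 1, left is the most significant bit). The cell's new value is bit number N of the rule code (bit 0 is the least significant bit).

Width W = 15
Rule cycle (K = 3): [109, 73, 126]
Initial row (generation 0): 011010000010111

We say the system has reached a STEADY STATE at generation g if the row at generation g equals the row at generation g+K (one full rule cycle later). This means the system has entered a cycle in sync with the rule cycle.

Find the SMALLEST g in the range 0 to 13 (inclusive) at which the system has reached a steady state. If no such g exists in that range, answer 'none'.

Answer: none

Derivation:
Gen 0: 011010000010111
Gen 1 (rule 109): 011110111011101
Gen 2 (rule 73): 010010101010100
Gen 3 (rule 126): 111111111111110
Gen 4 (rule 109): 100000000000010
Gen 5 (rule 73): 001111111111000
Gen 6 (rule 126): 011000000001100
Gen 7 (rule 109): 011011111101101
Gen 8 (rule 73): 011010000101100
Gen 9 (rule 126): 111111001111110
Gen 10 (rule 109): 100001001000010
Gen 11 (rule 73): 001100000011000
Gen 12 (rule 126): 011110000111100
Gen 13 (rule 109): 010010110100101
Gen 14 (rule 73): 000000110000000
Gen 15 (rule 126): 000001111000000
Gen 16 (rule 109): 111101001011111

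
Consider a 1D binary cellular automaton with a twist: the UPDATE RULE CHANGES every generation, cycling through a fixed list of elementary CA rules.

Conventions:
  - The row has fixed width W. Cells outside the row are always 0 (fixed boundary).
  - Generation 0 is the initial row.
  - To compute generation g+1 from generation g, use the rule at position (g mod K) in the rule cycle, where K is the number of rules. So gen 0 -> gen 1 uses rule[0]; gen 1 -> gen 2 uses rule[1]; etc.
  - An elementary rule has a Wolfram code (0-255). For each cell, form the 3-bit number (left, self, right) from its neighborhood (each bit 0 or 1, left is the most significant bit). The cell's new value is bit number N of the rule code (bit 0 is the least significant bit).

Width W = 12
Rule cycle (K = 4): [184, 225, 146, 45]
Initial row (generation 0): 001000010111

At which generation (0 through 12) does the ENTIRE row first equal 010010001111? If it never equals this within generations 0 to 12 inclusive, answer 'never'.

Gen 0: 001000010111
Gen 1 (rule 184): 000100001110
Gen 2 (rule 225): 110001100110
Gen 3 (rule 146): 001010011001
Gen 4 (rule 45): 101110010001
Gen 5 (rule 184): 011101001000
Gen 6 (rule 225): 001110000011
Gen 7 (rule 146): 010101000100
Gen 8 (rule 45): 011111010101
Gen 9 (rule 184): 011110101010
Gen 10 (rule 225): 001111010100
Gen 11 (rule 146): 010110000010
Gen 12 (rule 45): 011100111010

Answer: never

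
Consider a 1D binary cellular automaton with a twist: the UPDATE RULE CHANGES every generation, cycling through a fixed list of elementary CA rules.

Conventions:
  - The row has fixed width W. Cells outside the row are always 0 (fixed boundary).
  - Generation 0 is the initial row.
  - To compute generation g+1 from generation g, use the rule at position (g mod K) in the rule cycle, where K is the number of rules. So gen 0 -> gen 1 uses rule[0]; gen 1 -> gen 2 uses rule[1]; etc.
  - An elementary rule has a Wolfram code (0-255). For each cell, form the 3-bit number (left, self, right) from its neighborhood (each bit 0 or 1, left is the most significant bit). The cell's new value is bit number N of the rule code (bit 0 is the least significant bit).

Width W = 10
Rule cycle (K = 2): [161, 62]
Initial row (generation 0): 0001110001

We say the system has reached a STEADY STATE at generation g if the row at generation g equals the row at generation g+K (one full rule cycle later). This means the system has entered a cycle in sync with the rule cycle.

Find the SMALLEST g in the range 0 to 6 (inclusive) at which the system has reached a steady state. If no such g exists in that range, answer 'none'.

Gen 0: 0001110001
Gen 1 (rule 161): 1100100100
Gen 2 (rule 62): 1011111110
Gen 3 (rule 161): 0101111100
Gen 4 (rule 62): 1111000010
Gen 5 (rule 161): 0110011000
Gen 6 (rule 62): 1101110100
Gen 7 (rule 161): 0010101001
Gen 8 (rule 62): 0111111111

Answer: none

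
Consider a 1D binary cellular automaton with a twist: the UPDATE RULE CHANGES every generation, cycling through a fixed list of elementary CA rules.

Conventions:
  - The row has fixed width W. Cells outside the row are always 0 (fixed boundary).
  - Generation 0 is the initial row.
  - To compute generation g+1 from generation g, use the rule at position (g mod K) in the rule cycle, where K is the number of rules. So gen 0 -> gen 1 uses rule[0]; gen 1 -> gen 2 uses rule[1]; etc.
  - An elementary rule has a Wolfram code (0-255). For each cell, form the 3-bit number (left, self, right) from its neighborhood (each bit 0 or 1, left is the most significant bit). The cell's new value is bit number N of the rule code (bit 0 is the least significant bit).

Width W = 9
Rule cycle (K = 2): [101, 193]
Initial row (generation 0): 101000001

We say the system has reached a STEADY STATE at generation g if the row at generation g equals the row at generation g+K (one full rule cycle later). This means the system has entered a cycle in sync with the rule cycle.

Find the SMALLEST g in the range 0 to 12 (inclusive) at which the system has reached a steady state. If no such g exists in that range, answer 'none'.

Gen 0: 101000001
Gen 1 (rule 101): 111011101
Gen 2 (rule 193): 011001100
Gen 3 (rule 101): 001000101
Gen 4 (rule 193): 100010000
Gen 5 (rule 101): 101010111
Gen 6 (rule 193): 000000011
Gen 7 (rule 101): 111111001
Gen 8 (rule 193): 011111000
Gen 9 (rule 101): 000001011
Gen 10 (rule 193): 111100001
Gen 11 (rule 101): 000101101
Gen 12 (rule 193): 110000100
Gen 13 (rule 101): 010110101
Gen 14 (rule 193): 000010000

Answer: none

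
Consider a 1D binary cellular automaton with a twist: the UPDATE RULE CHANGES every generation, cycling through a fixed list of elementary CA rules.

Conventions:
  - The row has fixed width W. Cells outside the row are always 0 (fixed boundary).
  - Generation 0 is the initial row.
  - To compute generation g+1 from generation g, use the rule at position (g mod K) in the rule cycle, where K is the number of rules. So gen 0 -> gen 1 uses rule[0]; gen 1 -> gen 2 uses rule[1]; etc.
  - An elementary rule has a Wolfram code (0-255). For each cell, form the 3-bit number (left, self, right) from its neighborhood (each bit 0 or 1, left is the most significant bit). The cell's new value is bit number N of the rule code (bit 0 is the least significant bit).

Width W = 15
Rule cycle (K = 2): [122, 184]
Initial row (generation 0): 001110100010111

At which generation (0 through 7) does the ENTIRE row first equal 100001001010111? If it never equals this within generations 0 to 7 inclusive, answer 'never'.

Gen 0: 001110100010111
Gen 1 (rule 122): 011011010101101
Gen 2 (rule 184): 010110101011010
Gen 3 (rule 122): 101111010111101
Gen 4 (rule 184): 011110101111010
Gen 5 (rule 122): 110011011001101
Gen 6 (rule 184): 101010110101010
Gen 7 (rule 122): 010101111010101

Answer: never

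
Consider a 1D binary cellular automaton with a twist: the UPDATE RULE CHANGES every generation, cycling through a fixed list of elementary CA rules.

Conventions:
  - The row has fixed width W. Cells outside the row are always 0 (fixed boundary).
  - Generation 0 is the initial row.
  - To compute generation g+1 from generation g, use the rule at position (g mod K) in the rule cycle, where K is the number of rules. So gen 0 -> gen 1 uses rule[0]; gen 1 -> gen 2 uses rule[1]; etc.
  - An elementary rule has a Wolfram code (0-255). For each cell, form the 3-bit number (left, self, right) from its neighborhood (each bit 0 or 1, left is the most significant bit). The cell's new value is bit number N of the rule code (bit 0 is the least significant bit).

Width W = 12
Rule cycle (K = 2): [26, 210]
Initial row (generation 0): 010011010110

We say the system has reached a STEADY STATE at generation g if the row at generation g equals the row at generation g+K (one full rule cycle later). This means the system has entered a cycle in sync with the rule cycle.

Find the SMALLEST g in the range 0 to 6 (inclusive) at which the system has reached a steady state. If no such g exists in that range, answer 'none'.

Answer: none

Derivation:
Gen 0: 010011010110
Gen 1 (rule 26): 101110000101
Gen 2 (rule 210): 000111001000
Gen 3 (rule 26): 001100110100
Gen 4 (rule 210): 010111010010
Gen 5 (rule 26): 100100001101
Gen 6 (rule 210): 011010010100
Gen 7 (rule 26): 110001100010
Gen 8 (rule 210): 011010110101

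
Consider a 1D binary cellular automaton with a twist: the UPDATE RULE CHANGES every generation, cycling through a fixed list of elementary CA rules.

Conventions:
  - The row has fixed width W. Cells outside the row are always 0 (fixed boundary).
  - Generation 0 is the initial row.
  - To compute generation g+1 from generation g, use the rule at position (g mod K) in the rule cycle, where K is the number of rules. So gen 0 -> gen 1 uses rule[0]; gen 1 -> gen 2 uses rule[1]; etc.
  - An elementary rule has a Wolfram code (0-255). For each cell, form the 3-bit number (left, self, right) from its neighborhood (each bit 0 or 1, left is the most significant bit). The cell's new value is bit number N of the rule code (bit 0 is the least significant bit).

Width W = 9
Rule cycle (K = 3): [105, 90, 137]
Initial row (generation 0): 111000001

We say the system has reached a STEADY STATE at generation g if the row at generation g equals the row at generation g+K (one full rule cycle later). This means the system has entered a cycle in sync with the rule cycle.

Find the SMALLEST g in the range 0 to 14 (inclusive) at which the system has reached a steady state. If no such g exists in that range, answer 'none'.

Gen 0: 111000001
Gen 1 (rule 105): 101011100
Gen 2 (rule 90): 000010110
Gen 3 (rule 137): 111000100
Gen 4 (rule 105): 101010001
Gen 5 (rule 90): 000001010
Gen 6 (rule 137): 111100000
Gen 7 (rule 105): 100101111
Gen 8 (rule 90): 011001001
Gen 9 (rule 137): 010000000
Gen 10 (rule 105): 000111111
Gen 11 (rule 90): 001100001
Gen 12 (rule 137): 101001100
Gen 13 (rule 105): 010001101
Gen 14 (rule 90): 101011100
Gen 15 (rule 137): 000011001
Gen 16 (rule 105): 111011000
Gen 17 (rule 90): 101011100

Answer: 14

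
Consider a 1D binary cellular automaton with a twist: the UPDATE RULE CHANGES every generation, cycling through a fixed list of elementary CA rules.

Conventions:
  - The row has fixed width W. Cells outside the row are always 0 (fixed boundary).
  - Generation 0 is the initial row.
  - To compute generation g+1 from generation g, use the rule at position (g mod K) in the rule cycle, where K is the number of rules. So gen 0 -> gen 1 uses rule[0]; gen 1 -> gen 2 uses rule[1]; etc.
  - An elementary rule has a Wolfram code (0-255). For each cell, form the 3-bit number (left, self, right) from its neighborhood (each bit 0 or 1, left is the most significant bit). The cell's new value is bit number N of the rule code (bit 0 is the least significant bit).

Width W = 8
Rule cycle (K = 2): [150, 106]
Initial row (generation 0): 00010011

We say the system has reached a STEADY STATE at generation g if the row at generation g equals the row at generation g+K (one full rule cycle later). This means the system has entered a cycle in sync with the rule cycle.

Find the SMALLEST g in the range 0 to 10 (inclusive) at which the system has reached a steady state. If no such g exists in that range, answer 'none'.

Answer: none

Derivation:
Gen 0: 00010011
Gen 1 (rule 150): 00111100
Gen 2 (rule 106): 01100100
Gen 3 (rule 150): 10011110
Gen 4 (rule 106): 00110010
Gen 5 (rule 150): 01001111
Gen 6 (rule 106): 10011001
Gen 7 (rule 150): 11100111
Gen 8 (rule 106): 10101101
Gen 9 (rule 150): 10100001
Gen 10 (rule 106): 01000010
Gen 11 (rule 150): 11100111
Gen 12 (rule 106): 10101101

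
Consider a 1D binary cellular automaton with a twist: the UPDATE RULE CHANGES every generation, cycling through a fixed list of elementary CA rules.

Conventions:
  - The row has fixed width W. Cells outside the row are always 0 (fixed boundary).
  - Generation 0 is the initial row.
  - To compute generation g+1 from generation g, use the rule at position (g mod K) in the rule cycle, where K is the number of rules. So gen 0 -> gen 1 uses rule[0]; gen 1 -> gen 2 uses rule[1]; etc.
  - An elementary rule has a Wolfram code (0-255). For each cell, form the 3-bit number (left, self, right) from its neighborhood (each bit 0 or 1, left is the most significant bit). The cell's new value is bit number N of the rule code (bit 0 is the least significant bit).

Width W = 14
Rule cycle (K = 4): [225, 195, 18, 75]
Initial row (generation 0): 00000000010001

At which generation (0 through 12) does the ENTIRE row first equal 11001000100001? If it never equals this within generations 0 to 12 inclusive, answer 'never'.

Answer: never

Derivation:
Gen 0: 00000000010001
Gen 1 (rule 225): 11111111000100
Gen 2 (rule 195): 01111111011001
Gen 3 (rule 18): 10000000000110
Gen 4 (rule 75): 00111111111110
Gen 5 (rule 225): 10011111111110
Gen 6 (rule 195): 00101111111110
Gen 7 (rule 18): 01000000000001
Gen 8 (rule 75): 10011111111110
Gen 9 (rule 225): 00001111111110
Gen 10 (rule 195): 11110111111110
Gen 11 (rule 18): 00000000000001
Gen 12 (rule 75): 11111111111110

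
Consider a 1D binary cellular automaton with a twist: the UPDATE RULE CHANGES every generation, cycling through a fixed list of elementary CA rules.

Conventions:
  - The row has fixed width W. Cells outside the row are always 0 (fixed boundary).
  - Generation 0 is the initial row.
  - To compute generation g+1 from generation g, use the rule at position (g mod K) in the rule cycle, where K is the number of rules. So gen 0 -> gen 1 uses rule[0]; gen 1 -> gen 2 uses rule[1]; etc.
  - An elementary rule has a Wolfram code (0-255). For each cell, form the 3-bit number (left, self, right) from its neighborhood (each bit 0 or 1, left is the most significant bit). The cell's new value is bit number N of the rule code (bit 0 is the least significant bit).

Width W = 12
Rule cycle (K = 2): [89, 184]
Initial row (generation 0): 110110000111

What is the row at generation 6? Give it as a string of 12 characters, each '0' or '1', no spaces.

Answer: 101010101110

Derivation:
Gen 0: 110110000111
Gen 1 (rule 89): 110111110101
Gen 2 (rule 184): 101111101010
Gen 3 (rule 89): 001000100001
Gen 4 (rule 184): 000100010000
Gen 5 (rule 89): 110011001111
Gen 6 (rule 184): 101010101110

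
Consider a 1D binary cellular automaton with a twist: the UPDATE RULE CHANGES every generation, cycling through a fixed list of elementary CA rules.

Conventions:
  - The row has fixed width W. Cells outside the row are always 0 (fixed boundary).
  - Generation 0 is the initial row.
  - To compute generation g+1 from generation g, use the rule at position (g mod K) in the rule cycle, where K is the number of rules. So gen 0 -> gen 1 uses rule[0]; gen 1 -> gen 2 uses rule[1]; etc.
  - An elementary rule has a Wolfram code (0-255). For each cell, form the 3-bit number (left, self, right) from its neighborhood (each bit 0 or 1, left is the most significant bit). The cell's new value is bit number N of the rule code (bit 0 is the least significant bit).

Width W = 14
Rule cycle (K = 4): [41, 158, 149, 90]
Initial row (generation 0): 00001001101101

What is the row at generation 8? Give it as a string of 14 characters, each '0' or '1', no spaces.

Gen 0: 00001001101101
Gen 1 (rule 41): 11100001011010
Gen 2 (rule 158): 11010011010011
Gen 3 (rule 149): 00011000011000
Gen 4 (rule 90): 00111100111100
Gen 5 (rule 41): 10100000100001
Gen 6 (rule 158): 10110001110011
Gen 7 (rule 149): 10001100101000
Gen 8 (rule 90): 01011111000100

Answer: 01011111000100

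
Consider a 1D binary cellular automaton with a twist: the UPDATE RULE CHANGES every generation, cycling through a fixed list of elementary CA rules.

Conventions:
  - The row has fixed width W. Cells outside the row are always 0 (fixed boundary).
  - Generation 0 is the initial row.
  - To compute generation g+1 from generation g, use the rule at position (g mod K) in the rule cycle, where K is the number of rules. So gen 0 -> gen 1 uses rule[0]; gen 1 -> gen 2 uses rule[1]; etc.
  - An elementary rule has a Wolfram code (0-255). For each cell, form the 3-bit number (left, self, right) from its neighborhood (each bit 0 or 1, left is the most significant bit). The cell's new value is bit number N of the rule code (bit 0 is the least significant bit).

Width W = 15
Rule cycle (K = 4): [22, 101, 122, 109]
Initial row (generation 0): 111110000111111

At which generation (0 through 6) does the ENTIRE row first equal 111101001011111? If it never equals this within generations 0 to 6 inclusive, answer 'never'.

Answer: 2

Derivation:
Gen 0: 111110000111111
Gen 1 (rule 22): 000001001000000
Gen 2 (rule 101): 111101001011111
Gen 3 (rule 122): 100110110110001
Gen 4 (rule 109): 100111111110101
Gen 5 (rule 22): 111000000000101
Gen 6 (rule 101): 001011111110111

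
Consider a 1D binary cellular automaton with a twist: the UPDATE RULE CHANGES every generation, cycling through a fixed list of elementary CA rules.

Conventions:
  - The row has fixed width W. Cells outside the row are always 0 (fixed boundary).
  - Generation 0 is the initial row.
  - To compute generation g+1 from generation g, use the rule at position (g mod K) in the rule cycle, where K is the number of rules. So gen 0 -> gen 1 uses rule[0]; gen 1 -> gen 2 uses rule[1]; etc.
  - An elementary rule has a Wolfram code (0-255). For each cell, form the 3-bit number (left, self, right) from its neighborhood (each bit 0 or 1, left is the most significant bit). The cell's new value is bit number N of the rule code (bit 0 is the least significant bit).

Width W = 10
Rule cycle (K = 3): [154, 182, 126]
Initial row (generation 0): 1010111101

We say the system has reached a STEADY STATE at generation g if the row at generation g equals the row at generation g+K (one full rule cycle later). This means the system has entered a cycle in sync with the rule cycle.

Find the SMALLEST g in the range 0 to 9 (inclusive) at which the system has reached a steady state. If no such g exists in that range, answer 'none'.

Answer: none

Derivation:
Gen 0: 1010111101
Gen 1 (rule 154): 0000111000
Gen 2 (rule 182): 0001010100
Gen 3 (rule 126): 0011111110
Gen 4 (rule 154): 0111111101
Gen 5 (rule 182): 1011111011
Gen 6 (rule 126): 1110001111
Gen 7 (rule 154): 1101011110
Gen 8 (rule 182): 0011101101
Gen 9 (rule 126): 0110111111
Gen 10 (rule 154): 1100111110
Gen 11 (rule 182): 0011011101
Gen 12 (rule 126): 0111110111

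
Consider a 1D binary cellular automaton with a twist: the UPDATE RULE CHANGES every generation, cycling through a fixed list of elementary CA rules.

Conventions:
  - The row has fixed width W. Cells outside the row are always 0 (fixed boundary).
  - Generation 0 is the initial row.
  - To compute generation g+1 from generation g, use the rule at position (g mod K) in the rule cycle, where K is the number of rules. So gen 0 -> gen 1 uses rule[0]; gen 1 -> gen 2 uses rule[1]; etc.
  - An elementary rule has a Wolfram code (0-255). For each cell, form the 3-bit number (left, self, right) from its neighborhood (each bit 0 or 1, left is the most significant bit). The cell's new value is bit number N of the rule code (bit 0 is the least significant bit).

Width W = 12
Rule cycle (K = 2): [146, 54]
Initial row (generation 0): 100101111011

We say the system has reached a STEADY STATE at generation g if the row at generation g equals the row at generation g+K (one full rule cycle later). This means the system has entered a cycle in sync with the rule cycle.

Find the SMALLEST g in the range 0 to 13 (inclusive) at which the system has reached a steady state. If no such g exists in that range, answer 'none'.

Gen 0: 100101111011
Gen 1 (rule 146): 011000110000
Gen 2 (rule 54): 100101001000
Gen 3 (rule 146): 011000110100
Gen 4 (rule 54): 100101001110
Gen 5 (rule 146): 011000110101
Gen 6 (rule 54): 100101001111
Gen 7 (rule 146): 011000110110
Gen 8 (rule 54): 100101001001
Gen 9 (rule 146): 011000110110
Gen 10 (rule 54): 100101001001
Gen 11 (rule 146): 011000110110
Gen 12 (rule 54): 100101001001
Gen 13 (rule 146): 011000110110
Gen 14 (rule 54): 100101001001
Gen 15 (rule 146): 011000110110

Answer: 7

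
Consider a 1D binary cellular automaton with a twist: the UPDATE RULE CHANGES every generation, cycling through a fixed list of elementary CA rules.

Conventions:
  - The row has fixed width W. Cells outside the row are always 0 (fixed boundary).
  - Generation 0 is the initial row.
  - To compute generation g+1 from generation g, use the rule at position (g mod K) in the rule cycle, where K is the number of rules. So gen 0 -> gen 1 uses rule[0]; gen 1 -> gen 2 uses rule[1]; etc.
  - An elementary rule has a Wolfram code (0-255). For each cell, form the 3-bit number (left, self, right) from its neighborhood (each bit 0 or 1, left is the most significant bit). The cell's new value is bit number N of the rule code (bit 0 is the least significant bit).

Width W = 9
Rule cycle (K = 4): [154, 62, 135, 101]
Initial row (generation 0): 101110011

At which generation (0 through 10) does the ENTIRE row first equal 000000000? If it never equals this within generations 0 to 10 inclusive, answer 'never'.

Gen 0: 101110011
Gen 1 (rule 154): 001101110
Gen 2 (rule 62): 011011001
Gen 3 (rule 135): 100000011
Gen 4 (rule 101): 101111001
Gen 5 (rule 154): 001110110
Gen 6 (rule 62): 011001101
Gen 7 (rule 135): 100010001
Gen 8 (rule 101): 101010101
Gen 9 (rule 154): 000000000
Gen 10 (rule 62): 000000000

Answer: 9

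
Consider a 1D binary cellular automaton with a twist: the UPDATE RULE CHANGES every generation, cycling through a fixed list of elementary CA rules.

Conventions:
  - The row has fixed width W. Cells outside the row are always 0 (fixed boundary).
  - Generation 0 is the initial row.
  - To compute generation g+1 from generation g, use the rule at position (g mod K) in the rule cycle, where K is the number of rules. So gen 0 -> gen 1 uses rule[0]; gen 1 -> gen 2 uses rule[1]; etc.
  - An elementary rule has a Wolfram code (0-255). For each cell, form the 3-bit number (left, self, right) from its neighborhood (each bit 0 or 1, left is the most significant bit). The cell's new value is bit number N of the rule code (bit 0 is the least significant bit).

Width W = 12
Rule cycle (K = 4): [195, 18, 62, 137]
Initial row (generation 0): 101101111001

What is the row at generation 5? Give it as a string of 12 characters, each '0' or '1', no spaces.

Gen 0: 101101111001
Gen 1 (rule 195): 000100111010
Gen 2 (rule 18): 001011000001
Gen 3 (rule 62): 011110100011
Gen 4 (rule 137): 011100001010
Gen 5 (rule 195): 101101110000

Answer: 101101110000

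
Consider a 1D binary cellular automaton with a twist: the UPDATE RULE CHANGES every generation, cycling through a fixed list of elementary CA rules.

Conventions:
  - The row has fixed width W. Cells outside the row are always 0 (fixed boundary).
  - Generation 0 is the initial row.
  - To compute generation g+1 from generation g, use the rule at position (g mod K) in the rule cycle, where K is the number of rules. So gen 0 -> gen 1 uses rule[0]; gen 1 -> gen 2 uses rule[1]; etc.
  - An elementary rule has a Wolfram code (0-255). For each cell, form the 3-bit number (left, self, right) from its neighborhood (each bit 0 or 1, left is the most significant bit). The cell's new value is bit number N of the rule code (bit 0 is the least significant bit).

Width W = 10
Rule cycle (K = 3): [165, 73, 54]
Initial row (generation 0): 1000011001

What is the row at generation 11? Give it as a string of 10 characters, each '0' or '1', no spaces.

Answer: 1101001011

Derivation:
Gen 0: 1000011001
Gen 1 (rule 165): 1011000001
Gen 2 (rule 73): 0011011100
Gen 3 (rule 54): 0100100010
Gen 4 (rule 165): 0100101010
Gen 5 (rule 73): 0000000000
Gen 6 (rule 54): 0000000000
Gen 7 (rule 165): 1111111111
Gen 8 (rule 73): 1000000001
Gen 9 (rule 54): 1100000011
Gen 10 (rule 165): 0001111000
Gen 11 (rule 73): 1101001011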